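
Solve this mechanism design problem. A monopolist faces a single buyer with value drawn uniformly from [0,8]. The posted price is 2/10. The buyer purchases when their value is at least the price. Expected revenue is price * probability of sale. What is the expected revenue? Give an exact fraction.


Step 1: Posted price r = 1/5, value support [0,8]
Step 2: P(v >= r) = (8 - 1/5)/8 = 39/40
Step 3: Expected revenue = r * P(v >= r) = 1/5 * 39/40
Step 4: Revenue = 39/200

39/200


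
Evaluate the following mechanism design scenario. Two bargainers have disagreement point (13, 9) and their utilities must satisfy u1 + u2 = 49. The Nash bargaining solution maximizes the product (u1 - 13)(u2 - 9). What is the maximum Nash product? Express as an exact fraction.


Step 1: The Nash solution splits surplus symmetrically above the disagreement point
Step 2: u1 = (total + d1 - d2)/2 = (49 + 13 - 9)/2 = 53/2
Step 3: u2 = (total - d1 + d2)/2 = (49 - 13 + 9)/2 = 45/2
Step 4: Nash product = (53/2 - 13) * (45/2 - 9)
Step 5: = 27/2 * 27/2 = 729/4

729/4


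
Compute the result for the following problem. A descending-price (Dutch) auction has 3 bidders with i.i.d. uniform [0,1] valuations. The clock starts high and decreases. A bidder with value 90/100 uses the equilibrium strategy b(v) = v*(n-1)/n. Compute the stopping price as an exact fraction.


Step 1: Dutch auctions are strategically equivalent to first-price auctions
Step 2: The equilibrium bid is b(v) = v*(n-1)/n
Step 3: b = 9/10 * 2/3
Step 4: b = 3/5

3/5


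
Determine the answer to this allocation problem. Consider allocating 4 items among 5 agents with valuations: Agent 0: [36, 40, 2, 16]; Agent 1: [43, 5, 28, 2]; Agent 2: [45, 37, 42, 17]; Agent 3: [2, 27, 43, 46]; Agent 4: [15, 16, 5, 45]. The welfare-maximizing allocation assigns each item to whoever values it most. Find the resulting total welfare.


Step 1: For each item, find the maximum value among all agents.
Step 2: Item 0 -> Agent 2 (value 45)
Step 3: Item 1 -> Agent 0 (value 40)
Step 4: Item 2 -> Agent 3 (value 43)
Step 5: Item 3 -> Agent 3 (value 46)
Step 6: Total welfare = 45 + 40 + 43 + 46 = 174

174


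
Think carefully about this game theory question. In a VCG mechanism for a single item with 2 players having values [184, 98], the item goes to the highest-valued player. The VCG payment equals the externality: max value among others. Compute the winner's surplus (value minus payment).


Step 1: The winner is the agent with the highest value: agent 0 with value 184
Step 2: Values of other agents: [98]
Step 3: VCG payment = max of others' values = 98
Step 4: Surplus = 184 - 98 = 86

86


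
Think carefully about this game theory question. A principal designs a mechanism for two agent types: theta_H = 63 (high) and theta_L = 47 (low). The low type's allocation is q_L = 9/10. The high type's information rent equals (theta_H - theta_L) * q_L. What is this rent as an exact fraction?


Step 1: theta_H - theta_L = 63 - 47 = 16
Step 2: Information rent = (theta_H - theta_L) * q_L
Step 3: = 16 * 9/10
Step 4: = 72/5

72/5


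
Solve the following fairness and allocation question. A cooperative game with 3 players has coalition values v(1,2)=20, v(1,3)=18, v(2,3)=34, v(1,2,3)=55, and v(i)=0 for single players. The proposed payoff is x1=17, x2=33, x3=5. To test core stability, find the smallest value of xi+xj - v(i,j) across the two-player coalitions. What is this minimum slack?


Step 1: Slack for coalition (1,2): x1+x2 - v12 = 50 - 20 = 30
Step 2: Slack for coalition (1,3): x1+x3 - v13 = 22 - 18 = 4
Step 3: Slack for coalition (2,3): x2+x3 - v23 = 38 - 34 = 4
Step 4: Minimum slack = min(30, 4, 4) = 4, attained by (1,3) and (2,3); no pair can gain by deviating, so the allocation is in the core

4


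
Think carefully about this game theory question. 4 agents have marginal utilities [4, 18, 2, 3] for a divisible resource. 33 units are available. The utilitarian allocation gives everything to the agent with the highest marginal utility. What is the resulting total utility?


Step 1: The marginal utilities are [4, 18, 2, 3]
Step 2: The highest marginal utility is 18
Step 3: All 33 units go to that agent
Step 4: Total utility = 18 * 33 = 594

594


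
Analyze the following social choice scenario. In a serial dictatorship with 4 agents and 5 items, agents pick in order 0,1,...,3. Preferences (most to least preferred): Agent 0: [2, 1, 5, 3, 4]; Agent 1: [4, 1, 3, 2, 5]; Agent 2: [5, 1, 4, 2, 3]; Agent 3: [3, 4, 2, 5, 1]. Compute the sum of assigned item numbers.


Step 1: Agent 0 picks item 2
Step 2: Agent 1 picks item 4
Step 3: Agent 2 picks item 5
Step 4: Agent 3 picks item 3
Step 5: Sum = 2 + 4 + 5 + 3 = 14

14


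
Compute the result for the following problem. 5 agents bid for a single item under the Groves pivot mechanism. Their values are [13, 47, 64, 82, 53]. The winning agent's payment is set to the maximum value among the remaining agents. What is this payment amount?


Step 1: The efficient winner is agent 3 with value 82
Step 2: Other agents' values: [13, 47, 64, 53]
Step 3: Pivot payment = max(others) = 64
Step 4: The winner pays 64

64


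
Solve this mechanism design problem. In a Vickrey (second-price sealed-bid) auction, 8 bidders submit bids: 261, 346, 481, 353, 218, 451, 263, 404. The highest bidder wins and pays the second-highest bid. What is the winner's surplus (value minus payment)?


Step 1: Sort bids in descending order: 481, 451, 404, 353, 346, 263, 261, 218
Step 2: The winning bid is the highest: 481
Step 3: The payment equals the second-highest bid: 451
Step 4: Surplus = winner's bid - payment = 481 - 451 = 30

30


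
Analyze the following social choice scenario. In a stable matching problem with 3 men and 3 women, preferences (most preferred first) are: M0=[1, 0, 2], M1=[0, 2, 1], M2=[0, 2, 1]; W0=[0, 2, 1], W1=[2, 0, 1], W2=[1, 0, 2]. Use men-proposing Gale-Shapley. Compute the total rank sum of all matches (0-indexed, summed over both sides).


Step 1: Run Gale-Shapley (men propose, women hold best offer):
  M0 proposes to W1; she accepts
  M1 proposes to W0; she accepts
  M2 proposes to W0; she switches from M1
  M1 proposes to W2; she accepts
Step 2: Final matching: W0-M2, W1-M0, W2-M1
Step 3: 0-indexed ranks (man's rank of his match, then woman's): 0 + 1 + 0 + 1 + 1 + 0
Step 4: Total rank sum = 3

3


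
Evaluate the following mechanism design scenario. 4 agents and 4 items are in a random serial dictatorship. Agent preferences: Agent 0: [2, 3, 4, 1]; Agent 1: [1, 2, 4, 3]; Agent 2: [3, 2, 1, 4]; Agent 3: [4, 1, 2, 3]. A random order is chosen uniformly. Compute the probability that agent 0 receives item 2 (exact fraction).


Step 1: Agent 0 wants item 2
Step 2: There are 24 possible orderings of agents
Step 3: In 24 orderings, agent 0 gets item 2
Step 4: Probability = 24/24 = 1

1


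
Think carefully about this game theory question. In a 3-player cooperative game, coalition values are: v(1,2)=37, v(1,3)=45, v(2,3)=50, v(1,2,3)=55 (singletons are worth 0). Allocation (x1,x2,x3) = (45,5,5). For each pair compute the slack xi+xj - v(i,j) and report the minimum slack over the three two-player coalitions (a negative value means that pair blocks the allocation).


Step 1: Slack for coalition (1,2): x1+x2 - v12 = 50 - 37 = 13
Step 2: Slack for coalition (1,3): x1+x3 - v13 = 50 - 45 = 5
Step 3: Slack for coalition (2,3): x2+x3 - v23 = 10 - 50 = -40
Step 4: Minimum slack = min(13, 5, -40) = -40, attained by (2,3); coalition (2,3) can block (slack < 0), so the allocation is not in the core

-40


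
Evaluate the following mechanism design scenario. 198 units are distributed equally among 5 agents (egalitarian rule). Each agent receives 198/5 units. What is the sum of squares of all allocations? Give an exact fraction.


Step 1: Each agent's share = 198/5
Step 2: Square of each share = (198/5)^2 = 39204/25
Step 3: Sum of squares = 5 * 39204/25 = 39204/5

39204/5


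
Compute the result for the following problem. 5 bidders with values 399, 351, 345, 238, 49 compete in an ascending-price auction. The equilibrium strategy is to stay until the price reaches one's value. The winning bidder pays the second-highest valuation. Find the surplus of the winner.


Step 1: Identify the highest value: 399
Step 2: Identify the second-highest value: 351
Step 3: The final price = second-highest value = 351
Step 4: Surplus = 399 - 351 = 48

48


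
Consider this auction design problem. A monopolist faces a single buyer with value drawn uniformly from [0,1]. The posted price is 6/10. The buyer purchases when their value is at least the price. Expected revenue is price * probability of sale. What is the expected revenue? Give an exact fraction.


Step 1: Posted price r = 3/5, value support [0,1]
Step 2: P(v >= r) = (1 - 3/5)/1 = 2/5
Step 3: Expected revenue = r * P(v >= r) = 3/5 * 2/5
Step 4: Revenue = 6/25

6/25


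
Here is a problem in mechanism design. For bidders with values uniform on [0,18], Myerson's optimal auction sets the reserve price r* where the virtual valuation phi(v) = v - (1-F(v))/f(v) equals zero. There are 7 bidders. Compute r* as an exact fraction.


Step 1: For U[0,18], F(v) = v/18 and f(v) = 1/18
Step 2: phi(v) = v - (1 - v/18)/(1/18) = v - (18 - v) = 2v - 18
Step 3: Set phi(r*) = 0: 2r* - 18 = 0
Step 4: r* = 18/2 = 9 (the number of bidders n = 7 does not enter)

9


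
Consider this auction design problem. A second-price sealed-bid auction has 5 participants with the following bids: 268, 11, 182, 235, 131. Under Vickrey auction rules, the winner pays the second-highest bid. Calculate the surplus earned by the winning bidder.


Step 1: Sort bids in descending order: 268, 235, 182, 131, 11
Step 2: The winning bid is the highest: 268
Step 3: The payment equals the second-highest bid: 235
Step 4: Surplus = winner's bid - payment = 268 - 235 = 33

33


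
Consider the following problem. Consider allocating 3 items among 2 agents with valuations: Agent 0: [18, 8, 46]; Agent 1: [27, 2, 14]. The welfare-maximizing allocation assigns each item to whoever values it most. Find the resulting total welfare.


Step 1: For each item, find the maximum value among all agents.
Step 2: Item 0 -> Agent 1 (value 27)
Step 3: Item 1 -> Agent 0 (value 8)
Step 4: Item 2 -> Agent 0 (value 46)
Step 5: Total welfare = 27 + 8 + 46 = 81

81


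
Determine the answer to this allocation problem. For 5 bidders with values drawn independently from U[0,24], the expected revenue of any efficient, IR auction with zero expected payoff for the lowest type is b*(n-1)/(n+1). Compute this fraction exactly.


Step 1: By Revenue Equivalence, expected revenue = b*(n-1)/(n+1)
Step 2: Substituting n = 5, b = 24
Step 3: Revenue = 24*(5-1)/(5+1) = 24*4/6
Step 4: Revenue = 96/6 = 16

16


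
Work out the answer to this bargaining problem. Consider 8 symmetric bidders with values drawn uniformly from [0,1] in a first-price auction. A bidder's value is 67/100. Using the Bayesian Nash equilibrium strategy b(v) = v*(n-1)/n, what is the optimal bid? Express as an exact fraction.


Step 1: The symmetric BNE bidding function is b(v) = v * (n-1) / n
Step 2: Substitute v = 67/100 and n = 8
Step 3: b = 67/100 * 7/8
Step 4: b = 469/800

469/800


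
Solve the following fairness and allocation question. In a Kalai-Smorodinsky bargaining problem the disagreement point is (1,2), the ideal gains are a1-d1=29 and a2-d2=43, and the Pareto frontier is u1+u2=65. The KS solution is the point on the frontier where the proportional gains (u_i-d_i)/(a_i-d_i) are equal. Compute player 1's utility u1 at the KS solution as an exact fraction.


Step 1: At the KS point, (u1-d1)/r1 = (u2-d2)/r2 = t and u1+u2 = 65
Step 2: u1 = d1 + r1*t and u2 = d2 + r2*t, so (d1 + r1*t) + (d2 + r2*t) = 65
Step 3: t = (65 - 1 - 2)/(29 + 43) = 62/72 = 31/36
Step 4: u1 = d1 + r1*t = 1 + 29 * 31/36 = 935/36
Step 5: (Check: u2 = d2 + r2*t = 1405/36; u1+u2 = 935/36 + 1405/36 = 65, on the frontier.)

935/36


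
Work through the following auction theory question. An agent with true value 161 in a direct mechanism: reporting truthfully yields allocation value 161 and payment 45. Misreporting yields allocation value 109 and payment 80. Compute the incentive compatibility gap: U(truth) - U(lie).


Step 1: U(truth) = value - payment = 161 - 45 = 116
Step 2: U(lie) = allocation - payment = 109 - 80 = 29
Step 3: IC gap = 116 - 29 = 87

87


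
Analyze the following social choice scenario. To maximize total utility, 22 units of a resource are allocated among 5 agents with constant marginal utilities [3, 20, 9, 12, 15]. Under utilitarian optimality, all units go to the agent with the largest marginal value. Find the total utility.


Step 1: The marginal utilities are [3, 20, 9, 12, 15]
Step 2: The highest marginal utility is 20
Step 3: All 22 units go to that agent
Step 4: Total utility = 20 * 22 = 440

440


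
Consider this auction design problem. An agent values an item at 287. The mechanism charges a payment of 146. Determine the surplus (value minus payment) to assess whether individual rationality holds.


Step 1: Surplus = value - payment = 287 - 146 = 141
Step 2: IR is satisfied (surplus >= 0)

141


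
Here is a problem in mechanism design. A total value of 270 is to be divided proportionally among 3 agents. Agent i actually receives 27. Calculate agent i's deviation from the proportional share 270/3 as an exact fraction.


Step 1: Proportional share = 270/3 = 90
Step 2: Agent's actual allocation = 27
Step 3: Excess = 27 - 90 = -63

-63


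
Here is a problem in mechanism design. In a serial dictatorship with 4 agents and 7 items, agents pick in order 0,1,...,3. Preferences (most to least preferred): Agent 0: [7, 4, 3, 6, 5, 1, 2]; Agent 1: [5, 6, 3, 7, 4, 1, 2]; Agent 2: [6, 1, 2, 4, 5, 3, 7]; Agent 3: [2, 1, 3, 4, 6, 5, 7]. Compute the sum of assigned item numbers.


Step 1: Agent 0 picks item 7
Step 2: Agent 1 picks item 5
Step 3: Agent 2 picks item 6
Step 4: Agent 3 picks item 2
Step 5: Sum = 7 + 5 + 6 + 2 = 20

20


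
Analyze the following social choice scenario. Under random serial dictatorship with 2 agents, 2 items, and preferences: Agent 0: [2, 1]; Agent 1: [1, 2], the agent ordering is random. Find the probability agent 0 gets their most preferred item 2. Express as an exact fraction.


Step 1: Agent 0 wants item 2
Step 2: There are 2 possible orderings of agents
Step 3: In 2 orderings, agent 0 gets item 2
Step 4: Probability = 2/2 = 1

1


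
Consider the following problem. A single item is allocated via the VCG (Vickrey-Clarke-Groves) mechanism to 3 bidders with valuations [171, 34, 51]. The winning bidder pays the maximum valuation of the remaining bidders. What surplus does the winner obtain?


Step 1: The winner is the agent with the highest value: agent 0 with value 171
Step 2: Values of other agents: [34, 51]
Step 3: VCG payment = max of others' values = 51
Step 4: Surplus = 171 - 51 = 120

120


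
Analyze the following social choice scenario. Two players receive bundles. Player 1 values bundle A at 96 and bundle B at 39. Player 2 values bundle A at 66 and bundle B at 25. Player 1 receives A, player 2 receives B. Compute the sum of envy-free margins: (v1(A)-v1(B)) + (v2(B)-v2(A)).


Step 1: Player 1's margin = v1(A) - v1(B) = 96 - 39 = 57
Step 2: Player 2's margin = v2(B) - v2(A) = 25 - 66 = -41
Step 3: Total margin = 57 + -41 = 16

16


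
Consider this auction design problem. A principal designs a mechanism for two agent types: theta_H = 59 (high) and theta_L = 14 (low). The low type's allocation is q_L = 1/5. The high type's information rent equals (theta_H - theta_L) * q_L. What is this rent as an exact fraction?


Step 1: theta_H - theta_L = 59 - 14 = 45
Step 2: Information rent = (theta_H - theta_L) * q_L
Step 3: = 45 * 1/5
Step 4: = 9

9


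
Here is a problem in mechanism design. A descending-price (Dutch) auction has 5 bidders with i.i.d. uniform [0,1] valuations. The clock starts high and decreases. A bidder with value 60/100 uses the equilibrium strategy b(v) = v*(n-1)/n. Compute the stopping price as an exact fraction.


Step 1: Dutch auctions are strategically equivalent to first-price auctions
Step 2: The equilibrium bid is b(v) = v*(n-1)/n
Step 3: b = 3/5 * 4/5
Step 4: b = 12/25

12/25


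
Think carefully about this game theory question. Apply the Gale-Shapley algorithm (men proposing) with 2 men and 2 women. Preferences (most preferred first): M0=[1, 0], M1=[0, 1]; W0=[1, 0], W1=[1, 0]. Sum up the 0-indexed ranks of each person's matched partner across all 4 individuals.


Step 1: Run Gale-Shapley (men propose, women hold best offer):
  M0 proposes to W1; she accepts
  M1 proposes to W0; she accepts
Step 2: Final matching: W0-M1, W1-M0
Step 3: 0-indexed ranks (man's rank of his match, then woman's): 0 + 0 + 0 + 1
Step 4: Total rank sum = 1

1


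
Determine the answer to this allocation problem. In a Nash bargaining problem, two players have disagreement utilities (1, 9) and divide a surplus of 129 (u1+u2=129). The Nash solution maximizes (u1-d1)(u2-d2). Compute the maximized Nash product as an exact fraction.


Step 1: The Nash solution splits surplus symmetrically above the disagreement point
Step 2: u1 = (total + d1 - d2)/2 = (129 + 1 - 9)/2 = 121/2
Step 3: u2 = (total - d1 + d2)/2 = (129 - 1 + 9)/2 = 137/2
Step 4: Nash product = (121/2 - 1) * (137/2 - 9)
Step 5: = 119/2 * 119/2 = 14161/4

14161/4


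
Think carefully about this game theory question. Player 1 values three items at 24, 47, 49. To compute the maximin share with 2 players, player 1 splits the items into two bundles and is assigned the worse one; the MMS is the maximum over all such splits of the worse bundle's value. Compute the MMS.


Step 1: Item values = 24, 47, 49
Step 2: Enumerate all 2-bundle partitions and take the smaller bundle:
  Partition 1: {24} vs {47,49} -> bundles 24, 96; min = 24
  Partition 2: {47} vs {24,49} -> bundles 47, 73; min = 47
  Partition 3: {49} vs {24,47} -> bundles 49, 71; min = 49
Step 3: MMS = max(24, 47, 49) = 49

49


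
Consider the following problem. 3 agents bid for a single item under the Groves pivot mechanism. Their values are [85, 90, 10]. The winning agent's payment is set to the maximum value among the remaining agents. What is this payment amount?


Step 1: The efficient winner is agent 1 with value 90
Step 2: Other agents' values: [85, 10]
Step 3: Pivot payment = max(others) = 85
Step 4: The winner pays 85

85


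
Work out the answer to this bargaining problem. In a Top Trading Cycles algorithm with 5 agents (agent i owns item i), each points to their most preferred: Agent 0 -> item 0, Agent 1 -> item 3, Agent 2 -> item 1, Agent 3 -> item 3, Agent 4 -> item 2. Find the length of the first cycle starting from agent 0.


Step 1: Trace the pointer graph from agent 0: 0 -> 0
Step 2: A cycle is detected when we revisit agent 0
Step 3: The cycle is: 0 -> 0
Step 4: Cycle length = 1

1


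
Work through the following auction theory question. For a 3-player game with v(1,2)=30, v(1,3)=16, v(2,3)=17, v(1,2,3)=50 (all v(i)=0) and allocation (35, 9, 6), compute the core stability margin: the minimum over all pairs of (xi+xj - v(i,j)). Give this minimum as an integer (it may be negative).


Step 1: Slack for coalition (1,2): x1+x2 - v12 = 44 - 30 = 14
Step 2: Slack for coalition (1,3): x1+x3 - v13 = 41 - 16 = 25
Step 3: Slack for coalition (2,3): x2+x3 - v23 = 15 - 17 = -2
Step 4: Minimum slack = min(14, 25, -2) = -2, attained by (2,3); coalition (2,3) can block (slack < 0), so the allocation is not in the core

-2


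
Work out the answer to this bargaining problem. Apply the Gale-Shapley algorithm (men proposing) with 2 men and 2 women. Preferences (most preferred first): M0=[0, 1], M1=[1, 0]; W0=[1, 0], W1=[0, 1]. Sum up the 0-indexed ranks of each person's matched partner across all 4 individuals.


Step 1: Run Gale-Shapley (men propose, women hold best offer):
  M0 proposes to W0; she accepts
  M1 proposes to W1; she accepts
Step 2: Final matching: W0-M0, W1-M1
Step 3: 0-indexed ranks (man's rank of his match, then woman's): 0 + 1 + 0 + 1
Step 4: Total rank sum = 2

2


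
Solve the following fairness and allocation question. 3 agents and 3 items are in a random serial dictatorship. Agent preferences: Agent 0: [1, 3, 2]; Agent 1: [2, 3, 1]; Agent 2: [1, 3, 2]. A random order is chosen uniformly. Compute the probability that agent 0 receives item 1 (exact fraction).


Step 1: Agent 0 wants item 1
Step 2: There are 6 possible orderings of agents
Step 3: In 3 orderings, agent 0 gets item 1
Step 4: Probability = 3/6 = 1/2

1/2


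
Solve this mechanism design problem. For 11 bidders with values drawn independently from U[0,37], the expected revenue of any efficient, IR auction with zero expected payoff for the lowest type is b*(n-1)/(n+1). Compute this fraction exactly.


Step 1: By Revenue Equivalence, expected revenue = b*(n-1)/(n+1)
Step 2: Substituting n = 11, b = 37
Step 3: Revenue = 37*(11-1)/(11+1) = 37*10/12
Step 4: Revenue = 370/12 = 185/6

185/6


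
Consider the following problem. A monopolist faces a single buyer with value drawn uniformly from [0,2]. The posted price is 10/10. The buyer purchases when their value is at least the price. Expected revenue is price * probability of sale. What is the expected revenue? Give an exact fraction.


Step 1: Posted price r = 1, value support [0,2]
Step 2: P(v >= r) = (2 - 1)/2 = 1/2
Step 3: Expected revenue = r * P(v >= r) = 1 * 1/2
Step 4: Revenue = 1/2

1/2


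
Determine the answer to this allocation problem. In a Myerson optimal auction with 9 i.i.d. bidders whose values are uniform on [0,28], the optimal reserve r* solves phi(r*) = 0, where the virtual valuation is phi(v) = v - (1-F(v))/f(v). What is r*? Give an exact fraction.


Step 1: For U[0,28], F(v) = v/28 and f(v) = 1/28
Step 2: phi(v) = v - (1 - v/28)/(1/28) = v - (28 - v) = 2v - 28
Step 3: Set phi(r*) = 0: 2r* - 28 = 0
Step 4: r* = 28/2 = 14 (the number of bidders n = 9 does not enter)

14


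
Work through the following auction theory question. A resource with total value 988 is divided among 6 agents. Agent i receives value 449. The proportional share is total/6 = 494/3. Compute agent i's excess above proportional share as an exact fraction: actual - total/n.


Step 1: Proportional share = 988/6 = 494/3
Step 2: Agent's actual allocation = 449
Step 3: Excess = 449 - 494/3 = 853/3

853/3


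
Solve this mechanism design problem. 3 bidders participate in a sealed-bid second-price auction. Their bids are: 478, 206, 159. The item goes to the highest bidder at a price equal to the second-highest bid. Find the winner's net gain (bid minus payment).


Step 1: Sort bids in descending order: 478, 206, 159
Step 2: The winning bid is the highest: 478
Step 3: The payment equals the second-highest bid: 206
Step 4: Surplus = winner's bid - payment = 478 - 206 = 272

272


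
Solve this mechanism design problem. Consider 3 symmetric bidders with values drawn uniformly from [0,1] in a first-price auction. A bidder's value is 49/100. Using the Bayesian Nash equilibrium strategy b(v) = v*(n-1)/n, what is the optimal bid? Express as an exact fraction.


Step 1: The symmetric BNE bidding function is b(v) = v * (n-1) / n
Step 2: Substitute v = 49/100 and n = 3
Step 3: b = 49/100 * 2/3
Step 4: b = 49/150

49/150


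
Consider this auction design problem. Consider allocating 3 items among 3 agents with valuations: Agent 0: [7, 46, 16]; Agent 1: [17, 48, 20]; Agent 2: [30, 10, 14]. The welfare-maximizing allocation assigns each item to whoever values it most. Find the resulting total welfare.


Step 1: For each item, find the maximum value among all agents.
Step 2: Item 0 -> Agent 2 (value 30)
Step 3: Item 1 -> Agent 1 (value 48)
Step 4: Item 2 -> Agent 1 (value 20)
Step 5: Total welfare = 30 + 48 + 20 = 98

98


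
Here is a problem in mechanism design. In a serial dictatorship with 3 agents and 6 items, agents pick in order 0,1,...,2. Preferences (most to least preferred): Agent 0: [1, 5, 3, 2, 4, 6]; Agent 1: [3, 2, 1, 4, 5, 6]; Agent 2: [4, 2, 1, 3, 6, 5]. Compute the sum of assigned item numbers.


Step 1: Agent 0 picks item 1
Step 2: Agent 1 picks item 3
Step 3: Agent 2 picks item 4
Step 4: Sum = 1 + 3 + 4 = 8

8


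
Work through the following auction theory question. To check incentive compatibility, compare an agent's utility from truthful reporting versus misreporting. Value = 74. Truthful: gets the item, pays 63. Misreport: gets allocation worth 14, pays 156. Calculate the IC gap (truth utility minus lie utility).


Step 1: U(truth) = value - payment = 74 - 63 = 11
Step 2: U(lie) = allocation - payment = 14 - 156 = -142
Step 3: IC gap = 11 - (-142) = 153

153


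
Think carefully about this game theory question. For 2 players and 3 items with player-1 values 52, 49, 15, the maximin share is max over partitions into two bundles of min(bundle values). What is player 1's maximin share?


Step 1: Item values = 52, 49, 15
Step 2: Enumerate all 2-bundle partitions and take the smaller bundle:
  Partition 1: {52} vs {49,15} -> bundles 52, 64; min = 52
  Partition 2: {49} vs {52,15} -> bundles 49, 67; min = 49
  Partition 3: {15} vs {52,49} -> bundles 15, 101; min = 15
Step 3: MMS = max(52, 49, 15) = 52

52


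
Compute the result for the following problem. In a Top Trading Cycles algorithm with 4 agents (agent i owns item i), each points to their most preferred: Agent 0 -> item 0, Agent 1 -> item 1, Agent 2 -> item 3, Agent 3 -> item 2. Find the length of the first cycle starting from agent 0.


Step 1: Trace the pointer graph from agent 0: 0 -> 0
Step 2: A cycle is detected when we revisit agent 0
Step 3: The cycle is: 0 -> 0
Step 4: Cycle length = 1

1


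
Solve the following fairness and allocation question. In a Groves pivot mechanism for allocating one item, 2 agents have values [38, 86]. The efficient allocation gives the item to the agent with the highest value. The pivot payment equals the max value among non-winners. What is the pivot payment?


Step 1: The efficient winner is agent 1 with value 86
Step 2: Other agents' values: [38]
Step 3: Pivot payment = max(others) = 38
Step 4: The winner pays 38

38


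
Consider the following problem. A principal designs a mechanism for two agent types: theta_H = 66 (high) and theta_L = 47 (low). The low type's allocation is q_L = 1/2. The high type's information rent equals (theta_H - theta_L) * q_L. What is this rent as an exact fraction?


Step 1: theta_H - theta_L = 66 - 47 = 19
Step 2: Information rent = (theta_H - theta_L) * q_L
Step 3: = 19 * 1/2
Step 4: = 19/2

19/2


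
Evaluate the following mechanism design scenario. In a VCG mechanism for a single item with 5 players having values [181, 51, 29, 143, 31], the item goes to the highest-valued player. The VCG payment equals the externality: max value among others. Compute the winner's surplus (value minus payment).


Step 1: The winner is the agent with the highest value: agent 0 with value 181
Step 2: Values of other agents: [51, 29, 143, 31]
Step 3: VCG payment = max of others' values = 143
Step 4: Surplus = 181 - 143 = 38

38


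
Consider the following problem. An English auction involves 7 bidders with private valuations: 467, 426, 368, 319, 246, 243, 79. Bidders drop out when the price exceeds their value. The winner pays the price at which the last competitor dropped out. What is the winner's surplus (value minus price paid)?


Step 1: Identify the highest value: 467
Step 2: Identify the second-highest value: 426
Step 3: The final price = second-highest value = 426
Step 4: Surplus = 467 - 426 = 41

41


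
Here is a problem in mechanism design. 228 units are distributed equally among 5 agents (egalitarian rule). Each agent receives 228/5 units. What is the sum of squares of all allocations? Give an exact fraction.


Step 1: Each agent's share = 228/5
Step 2: Square of each share = (228/5)^2 = 51984/25
Step 3: Sum of squares = 5 * 51984/25 = 51984/5

51984/5


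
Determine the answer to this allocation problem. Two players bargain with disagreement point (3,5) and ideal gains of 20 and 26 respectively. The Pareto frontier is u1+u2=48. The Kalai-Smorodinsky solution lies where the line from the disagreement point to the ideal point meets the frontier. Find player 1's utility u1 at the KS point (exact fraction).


Step 1: At the KS point, (u1-d1)/r1 = (u2-d2)/r2 = t and u1+u2 = 48
Step 2: u1 = d1 + r1*t and u2 = d2 + r2*t, so (d1 + r1*t) + (d2 + r2*t) = 48
Step 3: t = (48 - 3 - 5)/(20 + 26) = 40/46 = 20/23
Step 4: u1 = d1 + r1*t = 3 + 20 * 20/23 = 469/23
Step 5: (Check: u2 = d2 + r2*t = 635/23; u1+u2 = 469/23 + 635/23 = 48, on the frontier.)

469/23


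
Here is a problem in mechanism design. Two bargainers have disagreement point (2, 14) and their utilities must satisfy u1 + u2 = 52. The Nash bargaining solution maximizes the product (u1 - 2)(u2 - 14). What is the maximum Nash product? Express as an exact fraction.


Step 1: The Nash solution splits surplus symmetrically above the disagreement point
Step 2: u1 = (total + d1 - d2)/2 = (52 + 2 - 14)/2 = 20
Step 3: u2 = (total - d1 + d2)/2 = (52 - 2 + 14)/2 = 32
Step 4: Nash product = (20 - 2) * (32 - 14)
Step 5: = 18 * 18 = 324

324


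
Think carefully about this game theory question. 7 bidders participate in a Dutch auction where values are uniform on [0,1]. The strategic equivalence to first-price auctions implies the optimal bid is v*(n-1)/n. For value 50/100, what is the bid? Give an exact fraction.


Step 1: Dutch auctions are strategically equivalent to first-price auctions
Step 2: The equilibrium bid is b(v) = v*(n-1)/n
Step 3: b = 1/2 * 6/7
Step 4: b = 3/7

3/7


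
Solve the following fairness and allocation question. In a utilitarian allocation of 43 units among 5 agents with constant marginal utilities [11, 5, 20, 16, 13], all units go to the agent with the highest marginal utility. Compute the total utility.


Step 1: The marginal utilities are [11, 5, 20, 16, 13]
Step 2: The highest marginal utility is 20
Step 3: All 43 units go to that agent
Step 4: Total utility = 20 * 43 = 860

860


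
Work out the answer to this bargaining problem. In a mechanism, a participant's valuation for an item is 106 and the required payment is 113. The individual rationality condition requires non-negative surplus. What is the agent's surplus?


Step 1: Surplus = value - payment = 106 - 113 = -7
Step 2: IR is violated (surplus < 0)

-7


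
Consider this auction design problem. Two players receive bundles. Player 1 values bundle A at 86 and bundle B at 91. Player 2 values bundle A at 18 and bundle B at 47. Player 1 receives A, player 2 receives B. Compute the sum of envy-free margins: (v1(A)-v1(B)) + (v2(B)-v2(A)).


Step 1: Player 1's margin = v1(A) - v1(B) = 86 - 91 = -5
Step 2: Player 2's margin = v2(B) - v2(A) = 47 - 18 = 29
Step 3: Total margin = -5 + 29 = 24

24


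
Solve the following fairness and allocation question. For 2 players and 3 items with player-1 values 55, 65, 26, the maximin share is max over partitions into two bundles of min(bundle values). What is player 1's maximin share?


Step 1: Item values = 55, 65, 26
Step 2: Enumerate all 2-bundle partitions and take the smaller bundle:
  Partition 1: {55} vs {65,26} -> bundles 55, 91; min = 55
  Partition 2: {65} vs {55,26} -> bundles 65, 81; min = 65
  Partition 3: {26} vs {55,65} -> bundles 26, 120; min = 26
Step 3: MMS = max(55, 65, 26) = 65

65


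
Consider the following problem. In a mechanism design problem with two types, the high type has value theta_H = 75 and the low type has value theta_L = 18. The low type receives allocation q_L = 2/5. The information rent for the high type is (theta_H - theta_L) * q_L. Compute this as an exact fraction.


Step 1: theta_H - theta_L = 75 - 18 = 57
Step 2: Information rent = (theta_H - theta_L) * q_L
Step 3: = 57 * 2/5
Step 4: = 114/5

114/5


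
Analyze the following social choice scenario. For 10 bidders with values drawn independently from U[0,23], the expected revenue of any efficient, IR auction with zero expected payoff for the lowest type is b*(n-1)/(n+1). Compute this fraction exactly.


Step 1: By Revenue Equivalence, expected revenue = b*(n-1)/(n+1)
Step 2: Substituting n = 10, b = 23
Step 3: Revenue = 23*(10-1)/(10+1) = 23*9/11
Step 4: Revenue = 207/11

207/11


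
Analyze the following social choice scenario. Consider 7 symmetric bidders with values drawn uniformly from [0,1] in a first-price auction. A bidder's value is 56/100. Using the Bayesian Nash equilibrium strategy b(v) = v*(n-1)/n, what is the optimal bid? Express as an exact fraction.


Step 1: The symmetric BNE bidding function is b(v) = v * (n-1) / n
Step 2: Substitute v = 14/25 and n = 7
Step 3: b = 14/25 * 6/7
Step 4: b = 12/25

12/25


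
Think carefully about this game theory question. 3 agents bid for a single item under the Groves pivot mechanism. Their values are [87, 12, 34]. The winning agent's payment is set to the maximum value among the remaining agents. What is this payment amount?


Step 1: The efficient winner is agent 0 with value 87
Step 2: Other agents' values: [12, 34]
Step 3: Pivot payment = max(others) = 34
Step 4: The winner pays 34

34


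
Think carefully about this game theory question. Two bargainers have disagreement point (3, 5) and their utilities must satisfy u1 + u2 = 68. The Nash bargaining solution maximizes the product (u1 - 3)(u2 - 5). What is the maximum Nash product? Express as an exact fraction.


Step 1: The Nash solution splits surplus symmetrically above the disagreement point
Step 2: u1 = (total + d1 - d2)/2 = (68 + 3 - 5)/2 = 33
Step 3: u2 = (total - d1 + d2)/2 = (68 - 3 + 5)/2 = 35
Step 4: Nash product = (33 - 3) * (35 - 5)
Step 5: = 30 * 30 = 900

900


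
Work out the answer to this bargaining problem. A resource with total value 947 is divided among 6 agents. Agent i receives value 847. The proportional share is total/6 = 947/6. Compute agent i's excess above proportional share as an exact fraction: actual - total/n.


Step 1: Proportional share = 947/6
Step 2: Agent's actual allocation = 847
Step 3: Excess = 847 - 947/6 = 4135/6

4135/6


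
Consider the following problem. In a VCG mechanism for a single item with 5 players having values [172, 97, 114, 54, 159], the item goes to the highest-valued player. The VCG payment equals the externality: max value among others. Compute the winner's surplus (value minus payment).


Step 1: The winner is the agent with the highest value: agent 0 with value 172
Step 2: Values of other agents: [97, 114, 54, 159]
Step 3: VCG payment = max of others' values = 159
Step 4: Surplus = 172 - 159 = 13

13


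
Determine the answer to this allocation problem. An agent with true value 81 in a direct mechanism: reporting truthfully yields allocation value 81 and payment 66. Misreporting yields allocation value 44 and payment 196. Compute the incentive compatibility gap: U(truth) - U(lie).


Step 1: U(truth) = value - payment = 81 - 66 = 15
Step 2: U(lie) = allocation - payment = 44 - 196 = -152
Step 3: IC gap = 15 - (-152) = 167

167


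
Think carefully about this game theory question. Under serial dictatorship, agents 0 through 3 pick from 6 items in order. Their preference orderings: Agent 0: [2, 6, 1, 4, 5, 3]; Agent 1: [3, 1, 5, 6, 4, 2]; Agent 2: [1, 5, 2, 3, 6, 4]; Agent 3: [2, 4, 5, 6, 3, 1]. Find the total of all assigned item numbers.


Step 1: Agent 0 picks item 2
Step 2: Agent 1 picks item 3
Step 3: Agent 2 picks item 1
Step 4: Agent 3 picks item 4
Step 5: Sum = 2 + 3 + 1 + 4 = 10

10


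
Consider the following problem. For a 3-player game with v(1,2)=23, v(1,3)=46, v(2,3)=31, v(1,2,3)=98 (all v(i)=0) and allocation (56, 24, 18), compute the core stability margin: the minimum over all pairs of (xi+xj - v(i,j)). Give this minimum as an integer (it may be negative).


Step 1: Slack for coalition (1,2): x1+x2 - v12 = 80 - 23 = 57
Step 2: Slack for coalition (1,3): x1+x3 - v13 = 74 - 46 = 28
Step 3: Slack for coalition (2,3): x2+x3 - v23 = 42 - 31 = 11
Step 4: Minimum slack = min(57, 28, 11) = 11, attained by (2,3); no pair can gain by deviating, so the allocation is in the core

11


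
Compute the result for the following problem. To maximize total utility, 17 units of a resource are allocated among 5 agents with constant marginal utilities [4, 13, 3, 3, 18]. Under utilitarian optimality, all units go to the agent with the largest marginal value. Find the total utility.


Step 1: The marginal utilities are [4, 13, 3, 3, 18]
Step 2: The highest marginal utility is 18
Step 3: All 17 units go to that agent
Step 4: Total utility = 18 * 17 = 306

306


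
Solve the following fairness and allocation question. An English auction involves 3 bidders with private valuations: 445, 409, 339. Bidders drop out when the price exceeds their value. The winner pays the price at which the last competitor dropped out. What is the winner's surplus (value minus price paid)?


Step 1: Identify the highest value: 445
Step 2: Identify the second-highest value: 409
Step 3: The final price = second-highest value = 409
Step 4: Surplus = 445 - 409 = 36

36


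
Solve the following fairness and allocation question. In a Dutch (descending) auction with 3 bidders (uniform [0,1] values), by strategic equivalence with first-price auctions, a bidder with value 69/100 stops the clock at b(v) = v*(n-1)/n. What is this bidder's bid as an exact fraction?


Step 1: Dutch auctions are strategically equivalent to first-price auctions
Step 2: The equilibrium bid is b(v) = v*(n-1)/n
Step 3: b = 69/100 * 2/3
Step 4: b = 23/50

23/50


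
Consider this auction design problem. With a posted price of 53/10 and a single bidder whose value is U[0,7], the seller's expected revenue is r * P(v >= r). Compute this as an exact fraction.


Step 1: Posted price r = 53/10, value support [0,7]
Step 2: P(v >= r) = (7 - 53/10)/7 = 17/70
Step 3: Expected revenue = r * P(v >= r) = 53/10 * 17/70
Step 4: Revenue = 901/700

901/700


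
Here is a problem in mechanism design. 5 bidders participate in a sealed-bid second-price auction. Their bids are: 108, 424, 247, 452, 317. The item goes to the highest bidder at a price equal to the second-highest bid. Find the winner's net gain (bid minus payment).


Step 1: Sort bids in descending order: 452, 424, 317, 247, 108
Step 2: The winning bid is the highest: 452
Step 3: The payment equals the second-highest bid: 424
Step 4: Surplus = winner's bid - payment = 452 - 424 = 28

28


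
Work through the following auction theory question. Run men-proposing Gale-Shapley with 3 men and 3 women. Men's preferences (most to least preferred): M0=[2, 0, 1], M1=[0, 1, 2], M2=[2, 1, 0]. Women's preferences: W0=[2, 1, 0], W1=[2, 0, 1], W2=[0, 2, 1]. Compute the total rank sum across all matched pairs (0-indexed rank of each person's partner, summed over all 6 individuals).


Step 1: Run Gale-Shapley (men propose, women hold best offer):
  M0 proposes to W2; she accepts
  M1 proposes to W0; she accepts
  M2 proposes to W2; rejected
  M2 proposes to W1; she accepts
Step 2: Final matching: W0-M1, W1-M2, W2-M0
Step 3: 0-indexed ranks (man's rank of his match, then woman's): 0 + 1 + 1 + 0 + 0 + 0
Step 4: Total rank sum = 2

2


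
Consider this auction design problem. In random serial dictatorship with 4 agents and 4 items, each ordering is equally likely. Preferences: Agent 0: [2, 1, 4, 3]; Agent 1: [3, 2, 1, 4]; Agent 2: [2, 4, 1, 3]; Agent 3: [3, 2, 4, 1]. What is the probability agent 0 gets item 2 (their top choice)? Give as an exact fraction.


Step 1: Agent 0 wants item 2
Step 2: There are 24 possible orderings of agents
Step 3: In 10 orderings, agent 0 gets item 2
Step 4: Probability = 10/24 = 5/12

5/12


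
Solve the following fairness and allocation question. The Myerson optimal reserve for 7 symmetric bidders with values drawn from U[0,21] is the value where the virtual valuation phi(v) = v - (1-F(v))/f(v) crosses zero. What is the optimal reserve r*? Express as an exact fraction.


Step 1: For U[0,21], F(v) = v/21 and f(v) = 1/21
Step 2: phi(v) = v - (1 - v/21)/(1/21) = v - (21 - v) = 2v - 21
Step 3: Set phi(r*) = 0: 2r* - 21 = 0
Step 4: r* = 21/2 (the number of bidders n = 7 does not enter)

21/2
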